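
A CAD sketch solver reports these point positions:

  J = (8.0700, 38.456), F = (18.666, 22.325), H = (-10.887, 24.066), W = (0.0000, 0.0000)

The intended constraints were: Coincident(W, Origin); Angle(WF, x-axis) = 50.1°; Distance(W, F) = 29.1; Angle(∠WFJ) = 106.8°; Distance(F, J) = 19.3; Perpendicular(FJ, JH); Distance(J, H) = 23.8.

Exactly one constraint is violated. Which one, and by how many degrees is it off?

Perpendicular(FJ, JH) — off by 3.90°.

W = (0.00, 0.00) ✓; WF at 50.10° ✓; |WF| = 29.10 ✓; ∠WFJ = 106.8° ✓; |FJ| = 19.30 ✓; ∠(FJ, JH) = 93.90° ✗; |JH| = 23.80 ✓.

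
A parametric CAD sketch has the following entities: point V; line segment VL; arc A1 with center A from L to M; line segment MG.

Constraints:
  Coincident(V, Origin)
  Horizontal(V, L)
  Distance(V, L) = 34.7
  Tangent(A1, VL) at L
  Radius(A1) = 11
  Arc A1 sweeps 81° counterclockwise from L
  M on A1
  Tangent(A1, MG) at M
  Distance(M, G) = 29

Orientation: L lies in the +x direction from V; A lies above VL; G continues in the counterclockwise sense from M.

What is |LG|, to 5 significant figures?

40.930

On A1, L sits at bearing -90° from A; an 81° counterclockwise sweep puts M at bearing -9°, so M = A + 11.0·(cos -9°, sin -9°) = (45.565, 9.2792). Since A1 is tangent to MG there, AM ⟂ MG, so MG runs along (−sin -9°, cos -9°); with |MG| = 29.0, G = (50.101, 37.922). Then |LG| = |G − L| = 40.930.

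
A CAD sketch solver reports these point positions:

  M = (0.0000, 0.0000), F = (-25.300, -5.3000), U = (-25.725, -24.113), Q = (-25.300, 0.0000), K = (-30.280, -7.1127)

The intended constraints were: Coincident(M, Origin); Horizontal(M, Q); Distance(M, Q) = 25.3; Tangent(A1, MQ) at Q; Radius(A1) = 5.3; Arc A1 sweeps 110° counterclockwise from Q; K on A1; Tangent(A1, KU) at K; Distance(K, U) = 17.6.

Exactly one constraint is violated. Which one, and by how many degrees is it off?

Tangent(A1, KU) at K — off by 5.00°.

M = (0.00, 0.00) ✓; M.y = 0.00, Q.y = 0.00 ✓; |MQ| = 25.30 ✓; ∠(FQ, QM) = 90.00° ✓; |FQ| = 5.300 ✓; bearing(F→K) − bearing(F→Q) = 110.0° ✓; |FK| = 5.300 ✓; ∠(FK, KU) = 95.00° ✗; |KU| = 17.60 ✓.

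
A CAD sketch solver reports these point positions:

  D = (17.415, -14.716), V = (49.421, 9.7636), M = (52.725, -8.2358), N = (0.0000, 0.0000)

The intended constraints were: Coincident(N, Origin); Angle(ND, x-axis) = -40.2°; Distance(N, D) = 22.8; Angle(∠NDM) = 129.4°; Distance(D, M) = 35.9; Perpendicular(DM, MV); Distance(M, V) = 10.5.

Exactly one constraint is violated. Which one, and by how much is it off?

Distance(M, V) = 10.5 — off by 7.80.

N = (0.00, 0.00) ✓; ND at -40.20° ✓; |ND| = 22.80 ✓; ∠NDM = 129.4° ✓; |DM| = 35.90 ✓; ∠(DM, MV) = 90.00° ✓; |MV| = 18.30 ✗.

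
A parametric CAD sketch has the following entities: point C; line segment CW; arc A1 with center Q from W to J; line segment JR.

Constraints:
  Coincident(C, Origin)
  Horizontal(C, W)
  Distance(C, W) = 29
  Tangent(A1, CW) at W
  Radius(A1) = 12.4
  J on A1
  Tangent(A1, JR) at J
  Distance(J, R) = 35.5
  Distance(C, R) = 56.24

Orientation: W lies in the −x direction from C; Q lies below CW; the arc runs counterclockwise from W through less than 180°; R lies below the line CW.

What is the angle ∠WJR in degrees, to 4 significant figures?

123.1°

Checks: |QW| = 12.40 ✓; |QJ| = 12.40 ✓; ∠(QJ, JR) = 90.00° ✓; |JR| = 35.50 ✓; |CR| = 56.24 ✓.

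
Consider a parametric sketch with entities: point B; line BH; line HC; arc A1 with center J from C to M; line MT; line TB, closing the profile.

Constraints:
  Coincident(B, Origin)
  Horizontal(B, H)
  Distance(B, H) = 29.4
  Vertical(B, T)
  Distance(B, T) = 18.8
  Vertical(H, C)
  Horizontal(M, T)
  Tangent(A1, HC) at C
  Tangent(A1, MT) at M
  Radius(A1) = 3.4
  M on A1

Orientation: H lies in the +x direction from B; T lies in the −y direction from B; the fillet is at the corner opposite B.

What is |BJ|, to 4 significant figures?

30.22

B is at the origin; BH is horizontal with |BH| = 29.4 and H on the +x side, so H = (29.40, 0.000). BT is vertical with |BT| = 18.8 and T on the −y side, so T = (0.000, -18.80). The virtual corner opposite B is at (29.40, -18.80). The tangent condition forces JC to be normal to HC and A1 meets MT tangentially, so JM is at right angles to MT, with radius 3.4, so the center J sits 3.4 in from both sides at J = (26.00, -15.40). Then |BJ| = |J − B| = 30.22.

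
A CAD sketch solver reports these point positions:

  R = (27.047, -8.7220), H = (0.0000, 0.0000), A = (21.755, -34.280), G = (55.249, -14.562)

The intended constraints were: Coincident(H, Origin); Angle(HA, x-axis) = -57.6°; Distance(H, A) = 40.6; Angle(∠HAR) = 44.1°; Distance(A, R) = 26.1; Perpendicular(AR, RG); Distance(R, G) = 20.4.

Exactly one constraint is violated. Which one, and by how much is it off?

Distance(R, G) = 20.4 — off by 8.40.

H = (0.00, 0.00) ✓; HA at -57.60° ✓; |HA| = 40.60 ✓; ∠HAR = 44.10° ✓; |AR| = 26.10 ✓; ∠(AR, RG) = 90.00° ✓; |RG| = 28.80 ✗.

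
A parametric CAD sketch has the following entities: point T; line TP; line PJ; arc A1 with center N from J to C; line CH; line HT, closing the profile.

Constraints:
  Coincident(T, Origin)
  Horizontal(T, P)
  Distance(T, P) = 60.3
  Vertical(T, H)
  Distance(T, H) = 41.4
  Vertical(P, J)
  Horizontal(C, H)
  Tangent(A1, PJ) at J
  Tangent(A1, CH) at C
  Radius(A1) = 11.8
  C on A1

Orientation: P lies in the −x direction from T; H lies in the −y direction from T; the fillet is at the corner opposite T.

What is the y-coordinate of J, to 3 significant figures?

-29.6

T is at the origin; TP is horizontal with |TP| = 60.3 and P on the −x side, so P = (-60.3, 0.00). T and H share the same x with |TH| = 41.4 and H on the −y side, so H = (0.00, -41.4). The virtual corner opposite T is at (-60.3, -41.4). Since A1 is tangent to PJ there, NJ ⟂ PJ and since A1 is tangent to CH there, NC ⟂ CH, with radius 11.8, so the center N sits 11.8 in from both sides at N = (-48.5, -29.6). That places the tangent points at J = (-60.3, -29.6) on PJ and C = (-48.5, -41.4) on CH. So J.y = -29.6.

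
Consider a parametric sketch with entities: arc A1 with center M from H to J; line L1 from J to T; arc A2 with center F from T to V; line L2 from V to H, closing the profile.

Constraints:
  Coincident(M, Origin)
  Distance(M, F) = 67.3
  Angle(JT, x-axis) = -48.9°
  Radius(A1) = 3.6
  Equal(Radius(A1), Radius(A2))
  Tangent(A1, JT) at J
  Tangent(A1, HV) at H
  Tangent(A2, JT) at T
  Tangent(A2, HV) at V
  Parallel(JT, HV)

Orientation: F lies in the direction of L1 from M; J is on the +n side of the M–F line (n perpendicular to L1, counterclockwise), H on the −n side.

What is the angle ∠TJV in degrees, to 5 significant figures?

6.1065°

The slot axis is L1's direction at -48.9°, so u = (cos -48.9°, sin -48.9°) = (0.65738, -0.75356) and n = (−sin -48.9°, cos -48.9°) = (0.75356, 0.65738). M is at the origin and F lies 67.3 along u from M, so F = 67.3·u = (44.241, -50.715). Tangency of A1 to both parallel lines with radius 3.6 puts J and H at M ± 3.6·n: J = (2.7128, 2.3666), H = (-2.7128, -2.3666). Equal radii place T and V the same way about F: T = F + 3.6·n = (46.954, -48.348), V = F − 3.6·n = (41.529, -53.081). Then cos ∠TJV = JT·JV / (|JT||JV|), giving 6.1065°.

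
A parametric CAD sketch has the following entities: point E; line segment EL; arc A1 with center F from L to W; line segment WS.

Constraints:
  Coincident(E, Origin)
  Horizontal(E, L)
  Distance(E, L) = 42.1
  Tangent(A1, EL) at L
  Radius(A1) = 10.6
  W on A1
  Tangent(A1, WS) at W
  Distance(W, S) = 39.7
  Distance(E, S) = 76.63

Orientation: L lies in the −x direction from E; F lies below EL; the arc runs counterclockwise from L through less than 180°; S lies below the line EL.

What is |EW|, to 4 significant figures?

53.20

E is at the origin; E and L share the same y with |EL| = 42.1 and L on the −x side, so L = (-42.10, 0.000). Tangency of A1 to EL means the radius FL is perpendicular to EL, so F = L + (0, -10.6) = (-42.10, -10.60). Since FW ⟂ WS (tangency), |FS| = √(10.6² + 39.7²) = 41.09 regardless of where W sits on A1. So S lies on both circle(E, 76.63) and circle(F, 41.09); the below-EL intersection is S = (-60.10, -47.54). W is the foot of the tangent from S: W = (-52.50, -8.571).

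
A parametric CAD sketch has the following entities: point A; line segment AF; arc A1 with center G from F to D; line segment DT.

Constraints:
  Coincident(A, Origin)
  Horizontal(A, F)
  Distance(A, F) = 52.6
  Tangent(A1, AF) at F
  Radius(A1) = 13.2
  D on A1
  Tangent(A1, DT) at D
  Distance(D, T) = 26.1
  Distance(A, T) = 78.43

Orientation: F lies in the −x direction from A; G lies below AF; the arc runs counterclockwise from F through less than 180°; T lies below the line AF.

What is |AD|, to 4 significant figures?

66.72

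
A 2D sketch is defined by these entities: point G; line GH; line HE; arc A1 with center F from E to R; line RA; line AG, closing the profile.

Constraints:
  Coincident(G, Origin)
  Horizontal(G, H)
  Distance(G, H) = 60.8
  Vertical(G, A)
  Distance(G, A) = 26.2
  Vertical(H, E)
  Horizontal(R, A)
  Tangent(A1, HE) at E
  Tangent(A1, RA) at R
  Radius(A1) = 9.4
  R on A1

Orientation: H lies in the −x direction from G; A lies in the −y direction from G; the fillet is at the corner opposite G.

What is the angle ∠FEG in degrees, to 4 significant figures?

15.45°

The virtual corner opposite G is at (-60.80, -26.20). Since A1 is tangent to HE there, FE ⟂ HE and tangency of A1 to RA means the radius FR is perpendicular to RA, with radius 9.4, so the center F sits 9.4 in from both sides at F = (-51.40, -16.80). That places the tangent points at E = (-60.80, -16.80) on HE and R = (-51.40, -26.20) on RA. Then cos ∠FEG = EF·EG / (|EF||EG|), giving 15.45°.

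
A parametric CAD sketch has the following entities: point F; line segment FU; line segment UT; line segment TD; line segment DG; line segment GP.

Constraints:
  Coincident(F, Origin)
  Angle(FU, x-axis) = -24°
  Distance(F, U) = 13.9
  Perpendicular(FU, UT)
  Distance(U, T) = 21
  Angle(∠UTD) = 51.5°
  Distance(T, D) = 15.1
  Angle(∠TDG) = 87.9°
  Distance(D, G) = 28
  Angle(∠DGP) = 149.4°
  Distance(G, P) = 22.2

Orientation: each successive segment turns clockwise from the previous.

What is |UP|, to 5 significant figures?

32.165

F is at the origin; FU runs at -24.0° with length 13.9, so U = (12.698, -5.6536). The perpendicularity gives UT at right angles to FU, so UT runs at -114.00°; with |UT| = 21.0, T = (4.1568, -24.838). ∠UTD = 51.5° gives TD at 117.50° from the x-axis; with |TD| = 15.1, D = (-2.8156, -11.444). ∠TDG = 87.9° gives DG at 25.400° from the x-axis; with |DG| = 28.0, G = (22.478, 0.56595). ∠DGP = 149.4° gives GP at -5.2000° from the x-axis; with |GP| = 22.2, P = (44.586, -1.4461). Then |UP| = |P − U| = 32.165.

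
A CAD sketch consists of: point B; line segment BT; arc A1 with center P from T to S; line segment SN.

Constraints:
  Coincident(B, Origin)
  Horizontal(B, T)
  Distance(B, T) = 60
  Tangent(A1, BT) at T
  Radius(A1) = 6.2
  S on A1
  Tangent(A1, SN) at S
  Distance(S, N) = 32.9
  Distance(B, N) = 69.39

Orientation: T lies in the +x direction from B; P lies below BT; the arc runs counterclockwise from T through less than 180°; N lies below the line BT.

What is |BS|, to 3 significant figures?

54.3

Checks: |PS| = 6.200 ✓; ∠(PS, SN) = 90.00° ✓; |SN| = 32.90 ✓; |BN| = 69.39 ✓.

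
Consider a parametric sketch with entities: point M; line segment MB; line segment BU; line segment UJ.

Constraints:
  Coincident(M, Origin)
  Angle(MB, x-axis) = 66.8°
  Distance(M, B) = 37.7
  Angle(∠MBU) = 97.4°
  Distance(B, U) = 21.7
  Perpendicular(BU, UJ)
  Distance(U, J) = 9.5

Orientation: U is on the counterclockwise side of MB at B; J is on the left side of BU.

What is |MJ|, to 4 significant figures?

38.51

M is at the origin; MB runs at 66.8° with length 37.7, so B = 37.7·(cos 66.8°, sin 66.8°) = (14.85, 34.65). ∠MBU = 97.4°, so BU runs at 66.8° + (180° − 97.4°) = 149.4° from the x-axis; with |BU| = 21.7, U = B + 21.7·(cos 149.4°, sin 149.4°) = (-3.826, 45.70). BU is perpendicular to UJ; with |UJ| = 9.5 on the left of BU, J = U + 9.5·(-0.5090, -0.8607) = (-8.662, 37.52). Then |MJ| = |J − M| = 38.51.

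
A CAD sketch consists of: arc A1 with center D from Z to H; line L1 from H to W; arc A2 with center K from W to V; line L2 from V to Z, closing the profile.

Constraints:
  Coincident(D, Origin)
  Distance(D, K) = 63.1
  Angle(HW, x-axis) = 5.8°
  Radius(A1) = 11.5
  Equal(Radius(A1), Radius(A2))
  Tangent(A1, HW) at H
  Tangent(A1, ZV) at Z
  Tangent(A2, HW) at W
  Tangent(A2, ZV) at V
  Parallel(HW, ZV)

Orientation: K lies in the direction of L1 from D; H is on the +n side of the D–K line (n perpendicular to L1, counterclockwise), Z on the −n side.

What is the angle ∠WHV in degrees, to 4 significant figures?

20.03°

The slot axis is L1's direction at 5.8°, so u = (cos 5.8°, sin 5.8°) = (0.9949, 0.1011) and n = (−sin 5.8°, cos 5.8°) = (-0.1011, 0.9949). D is at the origin and K lies 63.1 along u from D, so K = 63.1·u = (62.78, 6.377). Tangency of A1 to both parallel lines with radius 11.5 puts H and Z at D ± 11.5·n: H = (-1.162, 11.44), Z = (1.162, -11.44). Equal radii place W and V the same way about K: W = K + 11.5·n = (61.61, 17.82), V = K − 11.5·n = (63.94, -5.064). Then cos ∠WHV = HW·HV / (|HW||HV|), giving 20.03°.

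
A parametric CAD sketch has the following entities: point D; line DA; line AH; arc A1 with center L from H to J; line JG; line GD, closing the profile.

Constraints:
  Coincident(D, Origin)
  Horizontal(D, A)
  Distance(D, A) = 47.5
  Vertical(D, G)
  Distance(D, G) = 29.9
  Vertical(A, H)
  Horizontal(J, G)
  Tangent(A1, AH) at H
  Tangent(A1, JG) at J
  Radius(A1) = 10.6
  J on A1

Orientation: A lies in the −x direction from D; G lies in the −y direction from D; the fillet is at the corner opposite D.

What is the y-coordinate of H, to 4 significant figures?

-19.30

The virtual corner opposite D is at (-47.50, -29.90). Since A1 is tangent to AH there, LH ⟂ AH and A1 meets JG tangentially, so LJ is at right angles to JG, with radius 10.6, so the center L sits 10.6 in from both sides at L = (-36.90, -19.30). That places the tangent points at H = (-47.50, -19.30) on AH and J = (-36.90, -29.90) on JG. So H.y = -19.30.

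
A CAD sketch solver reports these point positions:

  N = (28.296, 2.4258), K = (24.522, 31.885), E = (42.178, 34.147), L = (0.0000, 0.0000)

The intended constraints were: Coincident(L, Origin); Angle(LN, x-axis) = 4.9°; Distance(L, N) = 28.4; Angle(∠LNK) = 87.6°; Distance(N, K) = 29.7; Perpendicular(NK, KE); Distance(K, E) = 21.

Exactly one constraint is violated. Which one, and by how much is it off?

Distance(K, E) = 21 — off by 3.20.

L = (0.00, 0.00) ✓; LN at 4.900° ✓; |LN| = 28.40 ✓; ∠LNK = 87.60° ✓; |NK| = 29.70 ✓; ∠(NK, KE) = 90.00° ✓; |KE| = 17.80 ✗.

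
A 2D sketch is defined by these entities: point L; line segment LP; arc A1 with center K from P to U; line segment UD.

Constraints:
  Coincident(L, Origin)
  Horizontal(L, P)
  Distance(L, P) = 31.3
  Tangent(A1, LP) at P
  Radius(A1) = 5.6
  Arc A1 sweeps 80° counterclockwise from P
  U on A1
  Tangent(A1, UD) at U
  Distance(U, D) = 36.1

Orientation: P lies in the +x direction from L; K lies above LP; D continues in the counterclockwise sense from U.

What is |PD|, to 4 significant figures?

41.87

On A1, P sits at bearing -90° from K; an 80° counterclockwise sweep puts U at bearing -10°, so U = K + 5.6·(cos -10°, sin -10°) = (36.81, 4.628). Tangency of A1 to UD means the radius KU is perpendicular to UD, so UD runs along (−sin -10°, cos -10°); with |UD| = 36.1, D = (43.08, 40.18). Then |PD| = |D − P| = 41.87.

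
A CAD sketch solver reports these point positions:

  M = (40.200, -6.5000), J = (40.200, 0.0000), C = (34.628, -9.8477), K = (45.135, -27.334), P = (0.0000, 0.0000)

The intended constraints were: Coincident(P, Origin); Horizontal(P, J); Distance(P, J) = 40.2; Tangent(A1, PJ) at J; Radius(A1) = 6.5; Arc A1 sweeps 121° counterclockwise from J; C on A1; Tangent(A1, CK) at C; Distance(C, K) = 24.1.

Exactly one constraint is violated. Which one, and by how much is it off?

Distance(C, K) = 24.1 — off by 3.70.

P = (0.00, 0.00) ✓; P.y = 0.00, J.y = 0.00 ✓; |PJ| = 40.20 ✓; ∠(MJ, JP) = 90.00° ✓; |MJ| = 6.500 ✓; bearing(M→C) − bearing(M→J) = 121.0° ✓; |MC| = 6.500 ✓; ∠(MC, CK) = 90.00° ✓; |CK| = 20.40 ✗.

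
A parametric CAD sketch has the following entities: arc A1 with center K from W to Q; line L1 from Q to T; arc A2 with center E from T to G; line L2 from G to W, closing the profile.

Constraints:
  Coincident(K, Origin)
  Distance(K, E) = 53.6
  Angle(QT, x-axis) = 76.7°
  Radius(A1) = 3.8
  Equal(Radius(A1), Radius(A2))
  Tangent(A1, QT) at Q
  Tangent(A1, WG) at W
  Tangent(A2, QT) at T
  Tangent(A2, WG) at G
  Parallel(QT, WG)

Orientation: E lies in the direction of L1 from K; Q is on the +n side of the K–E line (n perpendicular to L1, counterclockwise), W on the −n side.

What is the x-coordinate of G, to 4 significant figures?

16.03

The slot axis is L1's direction at 76.7°, so u = (cos 76.7°, sin 76.7°) = (0.2300, 0.9732) and n = (−sin 76.7°, cos 76.7°) = (-0.9732, 0.2300). K is at the origin and E lies 53.6 along u from K, so E = 53.6·u = (12.33, 52.16). Tangency of A1 to both parallel lines with radius 3.8 puts Q and W at K ± 3.8·n: Q = (-3.698, 0.8742), W = (3.698, -0.8742). Equal radii place T and G the same way about E: T = E + 3.8·n = (8.633, 53.04), G = E − 3.8·n = (16.03, 51.29). So G.x = 16.03.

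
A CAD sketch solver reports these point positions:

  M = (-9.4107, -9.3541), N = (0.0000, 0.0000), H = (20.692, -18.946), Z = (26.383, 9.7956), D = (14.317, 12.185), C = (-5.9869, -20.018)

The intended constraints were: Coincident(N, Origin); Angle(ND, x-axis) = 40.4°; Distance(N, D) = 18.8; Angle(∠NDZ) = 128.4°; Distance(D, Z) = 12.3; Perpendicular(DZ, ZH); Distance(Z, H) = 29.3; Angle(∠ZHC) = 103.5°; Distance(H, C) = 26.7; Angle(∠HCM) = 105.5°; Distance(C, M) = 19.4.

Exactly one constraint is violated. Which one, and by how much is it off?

Distance(C, M) = 19.4 — off by 8.20.

N = (0.00, 0.00) ✓; ND at 40.40° ✓; |ND| = 18.80 ✓; ∠NDZ = 128.4° ✓; |DZ| = 12.30 ✓; ∠(DZ, ZH) = 90.00° ✓; |ZH| = 29.30 ✓; ∠ZHC = 103.5° ✓; |HC| = 26.70 ✓; ∠HCM = 105.5° ✓; |CM| = 11.20 ✗.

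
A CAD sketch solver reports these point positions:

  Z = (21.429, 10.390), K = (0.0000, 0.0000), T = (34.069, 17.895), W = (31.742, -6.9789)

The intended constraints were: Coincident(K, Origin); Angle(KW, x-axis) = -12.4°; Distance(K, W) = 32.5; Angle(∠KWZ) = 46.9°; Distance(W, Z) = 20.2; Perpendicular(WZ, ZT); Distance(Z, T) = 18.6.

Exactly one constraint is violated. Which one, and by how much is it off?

Distance(Z, T) = 18.6 — off by 3.90.

K = (0.00, 0.00) ✓; KW at -12.40° ✓; |KW| = 32.50 ✓; ∠KWZ = 46.90° ✓; |WZ| = 20.20 ✓; ∠(WZ, ZT) = 90.00° ✓; |ZT| = 14.70 ✗.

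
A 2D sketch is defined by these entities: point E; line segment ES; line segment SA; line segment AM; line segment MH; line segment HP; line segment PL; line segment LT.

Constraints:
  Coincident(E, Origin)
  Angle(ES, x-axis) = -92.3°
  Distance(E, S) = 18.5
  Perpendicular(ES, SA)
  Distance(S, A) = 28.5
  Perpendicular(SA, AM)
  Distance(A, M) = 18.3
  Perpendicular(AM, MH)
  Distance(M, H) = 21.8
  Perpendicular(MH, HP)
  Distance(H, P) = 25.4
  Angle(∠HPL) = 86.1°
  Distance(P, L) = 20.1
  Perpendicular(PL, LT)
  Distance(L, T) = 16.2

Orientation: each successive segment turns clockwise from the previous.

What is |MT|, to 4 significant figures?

8.370

∠HPL = 86.1° gives PL at 173.8° from the x-axis; with |PL| = 20.1, L = (-27.70, -23.14). The perpendicularity gives LT at right angles to PL, so LT runs at 83.80°; with |LT| = 16.2, T = (-25.95, -7.034). Then |MT| = |T − M| = 8.370.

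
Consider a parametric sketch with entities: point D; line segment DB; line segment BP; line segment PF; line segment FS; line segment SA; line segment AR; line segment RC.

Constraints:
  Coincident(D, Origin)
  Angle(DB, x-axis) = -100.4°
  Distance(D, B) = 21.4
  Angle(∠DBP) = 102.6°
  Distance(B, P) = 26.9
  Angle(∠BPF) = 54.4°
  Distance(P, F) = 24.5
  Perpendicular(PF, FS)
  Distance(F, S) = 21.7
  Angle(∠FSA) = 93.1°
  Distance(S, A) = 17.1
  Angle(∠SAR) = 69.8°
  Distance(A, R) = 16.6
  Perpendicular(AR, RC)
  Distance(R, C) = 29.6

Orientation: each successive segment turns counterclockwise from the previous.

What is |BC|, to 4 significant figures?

25.75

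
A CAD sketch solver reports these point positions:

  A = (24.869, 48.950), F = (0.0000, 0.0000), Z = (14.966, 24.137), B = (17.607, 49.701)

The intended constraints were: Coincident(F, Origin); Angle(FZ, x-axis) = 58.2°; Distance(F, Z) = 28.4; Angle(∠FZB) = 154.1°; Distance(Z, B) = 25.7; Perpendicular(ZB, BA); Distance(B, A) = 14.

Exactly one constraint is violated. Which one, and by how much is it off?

Distance(B, A) = 14 — off by 6.70.

F = (0.00, 0.00) ✓; FZ at 58.20° ✓; |FZ| = 28.40 ✓; ∠FZB = 154.1° ✓; |ZB| = 25.70 ✓; ∠(ZB, BA) = 90.01° ✓; |BA| = 7.301 ✗.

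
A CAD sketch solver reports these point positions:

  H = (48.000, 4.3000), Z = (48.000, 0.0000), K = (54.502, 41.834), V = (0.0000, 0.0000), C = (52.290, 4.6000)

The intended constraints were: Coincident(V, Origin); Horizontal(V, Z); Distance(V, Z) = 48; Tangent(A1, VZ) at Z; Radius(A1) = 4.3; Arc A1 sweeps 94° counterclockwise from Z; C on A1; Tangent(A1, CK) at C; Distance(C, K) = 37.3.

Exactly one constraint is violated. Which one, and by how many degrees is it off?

Tangent(A1, CK) at C — off by 7.40°.

V = (0.00, 0.00) ✓; V.y = 0.00, Z.y = 0.00 ✓; |VZ| = 48.00 ✓; ∠(HZ, ZV) = 90.00° ✓; |HZ| = 4.300 ✓; bearing(H→C) − bearing(H→Z) = 94.00° ✓; |HC| = 4.300 ✓; ∠(HC, CK) = 97.40° ✗; |CK| = 37.30 ✓.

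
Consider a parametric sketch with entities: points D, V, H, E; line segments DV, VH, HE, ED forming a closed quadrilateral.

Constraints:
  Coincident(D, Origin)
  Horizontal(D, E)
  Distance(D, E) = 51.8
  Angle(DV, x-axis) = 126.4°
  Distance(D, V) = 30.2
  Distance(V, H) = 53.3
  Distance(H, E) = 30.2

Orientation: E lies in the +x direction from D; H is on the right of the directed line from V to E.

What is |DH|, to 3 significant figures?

25.1

D is at the origin; DE is horizontal with |DE| = 51.8 and E in +x, so E = (51.8, 0). DV runs at 126.4° with |DV| = 30.2, so V = (-17.9, 24.3). H is determined by |VH| = 53.3 and |HE| = 30.2 together: it lies at the intersection of circle(V, 53.3) and circle(E, 30.2). With |VE| = 73.8, the foot of the radical line on VE is 50.0 from V and the perpendicular offset is √(53.3² − 50.0²) = 18.5. Taking the right-of-VE solution: H = (23.2, -9.63).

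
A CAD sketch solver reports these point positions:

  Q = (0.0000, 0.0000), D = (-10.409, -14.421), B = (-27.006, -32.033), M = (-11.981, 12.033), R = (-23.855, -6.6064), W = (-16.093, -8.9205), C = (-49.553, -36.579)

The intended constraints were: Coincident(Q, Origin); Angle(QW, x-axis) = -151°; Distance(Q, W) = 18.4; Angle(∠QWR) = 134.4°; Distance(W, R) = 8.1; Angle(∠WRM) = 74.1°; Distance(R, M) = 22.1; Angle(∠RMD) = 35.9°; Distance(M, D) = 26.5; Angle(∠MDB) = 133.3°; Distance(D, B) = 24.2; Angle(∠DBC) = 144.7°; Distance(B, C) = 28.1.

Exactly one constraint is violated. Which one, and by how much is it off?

Distance(B, C) = 28.1 — off by 5.10.

Q = (0.00, 0.00) ✓; QW at -151.0° ✓; |QW| = 18.40 ✓; ∠QWR = 134.4° ✓; |WR| = 8.100 ✓; ∠WRM = 74.10° ✓; |RM| = 22.10 ✓; ∠RMD = 35.90° ✓; |MD| = 26.50 ✓; ∠MDB = 133.3° ✓; |DB| = 24.20 ✓; ∠DBC = 144.7° ✓; |BC| = 23.00 ✗.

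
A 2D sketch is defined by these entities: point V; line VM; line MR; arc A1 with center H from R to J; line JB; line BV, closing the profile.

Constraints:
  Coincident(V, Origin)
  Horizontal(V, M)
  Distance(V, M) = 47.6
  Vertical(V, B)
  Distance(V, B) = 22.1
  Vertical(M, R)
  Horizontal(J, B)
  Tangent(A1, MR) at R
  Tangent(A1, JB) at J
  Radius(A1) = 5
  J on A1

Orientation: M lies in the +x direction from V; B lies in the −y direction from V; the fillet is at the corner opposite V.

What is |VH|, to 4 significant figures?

45.90

V is at the origin; VM is horizontal with |VM| = 47.6 and M on the +x side, so M = (47.60, 0.000). VB is vertical with |VB| = 22.1 and B on the −y side, so B = (0.000, -22.10). The virtual corner opposite V is at (47.60, -22.10). Since A1 is tangent to MR there, HR ⟂ MR and the tangent condition forces HJ to be normal to JB, with radius 5.0, so the center H sits 5.0 in from both sides at H = (42.60, -17.10). Then |VH| = |H − V| = 45.90.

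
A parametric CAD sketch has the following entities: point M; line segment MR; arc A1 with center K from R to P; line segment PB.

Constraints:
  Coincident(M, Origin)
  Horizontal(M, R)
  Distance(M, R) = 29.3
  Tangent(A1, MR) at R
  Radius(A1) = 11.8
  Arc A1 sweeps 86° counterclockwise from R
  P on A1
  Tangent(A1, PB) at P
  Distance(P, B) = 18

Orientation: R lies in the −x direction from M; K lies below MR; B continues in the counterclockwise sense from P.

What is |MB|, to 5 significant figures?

51.271

On A1, R sits at bearing 90° from K; an 86° counterclockwise sweep puts P at bearing 176°, so P = K + 11.8·(cos 176°, sin 176°) = (-41.071, -10.977). Tangency of A1 to PB means the radius KP is perpendicular to PB, so PB runs along (−sin 176°, cos 176°); with |PB| = 18.0, B = (-42.327, -28.933). Then |MB| = |B − M| = 51.271.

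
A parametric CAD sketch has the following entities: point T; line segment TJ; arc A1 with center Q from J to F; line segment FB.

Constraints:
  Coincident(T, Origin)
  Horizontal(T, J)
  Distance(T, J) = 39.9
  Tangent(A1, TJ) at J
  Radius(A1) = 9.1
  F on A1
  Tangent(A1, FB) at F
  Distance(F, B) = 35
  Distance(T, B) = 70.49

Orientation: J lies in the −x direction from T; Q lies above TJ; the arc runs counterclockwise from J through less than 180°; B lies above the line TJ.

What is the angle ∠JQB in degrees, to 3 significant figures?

151°

T is at the origin; T and J share the same y with |TJ| = 39.9 and J on the −x side, so J = (-39.9, 0.00). The tangent condition forces QJ to be normal to TJ, so Q = J + (0, 9.1) = (-39.9, 9.10). Since QF ⟂ FB (tangency), |QB| = √(9.1² + 35.0²) = 36.2 regardless of where F sits on A1. So B lies on both circle(T, 70.49) and circle(Q, 36.2); the above-TJ intersection is B = (-57.6, 40.6). F is the foot of the tangent from B: F = (-33.3, 15.4).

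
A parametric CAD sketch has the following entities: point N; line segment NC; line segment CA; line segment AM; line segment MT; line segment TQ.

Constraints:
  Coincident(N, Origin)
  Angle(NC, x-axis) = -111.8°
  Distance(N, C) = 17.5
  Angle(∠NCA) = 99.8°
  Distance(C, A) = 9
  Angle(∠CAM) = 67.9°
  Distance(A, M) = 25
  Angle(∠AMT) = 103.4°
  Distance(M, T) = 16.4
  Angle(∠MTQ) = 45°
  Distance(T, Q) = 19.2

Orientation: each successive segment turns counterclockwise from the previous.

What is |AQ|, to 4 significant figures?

13.77

N is at the origin; NC runs at -111.8° with length 17.5, so C = (-6.499, -16.25). ∠NCA = 99.8° gives CA at -31.60° from the x-axis; with |CA| = 9.0, A = (1.167, -20.96). ∠CAM = 67.9° gives AM at 80.50° from the x-axis; with |AM| = 25.0, M = (5.293, 3.693). ∠AMT = 103.4° gives MT at 157.1° from the x-axis; with |MT| = 16.4, T = (-9.815, 10.07). ∠MTQ = 45.0° gives TQ at -67.90° from the x-axis; with |TQ| = 19.2, Q = (-2.591, -7.715). Then |AQ| = |Q − A| = 13.77.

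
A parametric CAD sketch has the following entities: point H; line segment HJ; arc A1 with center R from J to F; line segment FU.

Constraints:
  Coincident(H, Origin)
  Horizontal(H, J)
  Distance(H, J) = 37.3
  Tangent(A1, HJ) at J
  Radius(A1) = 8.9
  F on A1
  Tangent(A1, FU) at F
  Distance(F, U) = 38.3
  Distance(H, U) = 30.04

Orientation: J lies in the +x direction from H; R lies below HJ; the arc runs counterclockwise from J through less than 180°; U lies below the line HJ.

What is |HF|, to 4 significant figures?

31.10

H is at the origin; H and J share the same y with |HJ| = 37.3 and J on the +x side, so J = (37.30, 0.000). Tangency of A1 to HJ means the radius RJ is perpendicular to HJ, so R = J + (0, -8.9) = (37.30, -8.900). Since RF ⟂ FU (tangency), |RU| = √(8.9² + 38.3²) = 39.32 regardless of where F sits on A1. So U lies on both circle(H, 30.04) and circle(R, 39.32); the below-HJ intersection is U = (3.979, -29.78). F is the foot of the tangent from U: F = (30.99, -2.623).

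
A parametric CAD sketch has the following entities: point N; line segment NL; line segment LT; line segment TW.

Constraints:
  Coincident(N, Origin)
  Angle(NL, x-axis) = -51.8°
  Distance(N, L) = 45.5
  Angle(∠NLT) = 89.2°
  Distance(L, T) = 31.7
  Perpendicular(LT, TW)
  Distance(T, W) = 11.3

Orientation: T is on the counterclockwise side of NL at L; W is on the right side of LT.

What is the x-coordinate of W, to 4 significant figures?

59.88

N is at the origin; NL runs at -51.8° with length 45.5, so L = 45.5·(cos -51.8°, sin -51.8°) = (28.14, -35.76). ∠NLT = 89.2°, so LT runs at -51.8° + (180° − 89.2°) = 39.00° from the x-axis; with |LT| = 31.7, T = L + 31.7·(cos 39.00°, sin 39.00°) = (52.77, -15.81). LT is perpendicular to TW; with |TW| = 11.3 on the right of LT, W = T + 11.3·(0.6293, -0.7771) = (59.88, -24.59). So W.x = 59.88.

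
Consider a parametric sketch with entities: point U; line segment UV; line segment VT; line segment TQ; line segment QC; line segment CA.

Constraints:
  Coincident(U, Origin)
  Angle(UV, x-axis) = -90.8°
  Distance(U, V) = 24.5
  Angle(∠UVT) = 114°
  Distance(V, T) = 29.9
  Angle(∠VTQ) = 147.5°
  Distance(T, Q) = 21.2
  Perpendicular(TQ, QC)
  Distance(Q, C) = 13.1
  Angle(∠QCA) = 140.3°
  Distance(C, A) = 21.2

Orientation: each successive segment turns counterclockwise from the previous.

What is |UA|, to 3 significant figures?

31.2

U is at the origin; UV runs at -90.8° with length 24.5, so V = (-0.342, -24.5). ∠UVT = 114.0° gives VT at -24.8° from the x-axis; with |VT| = 29.9, T = (26.8, -37.0). ∠VTQ = 147.5° gives TQ at 7.70° from the x-axis; with |TQ| = 21.2, Q = (47.8, -34.2). TQ is perpendicular to QC, so QC runs at 97.7°; with |QC| = 13.1, C = (46.1, -21.2). ∠QCA = 140.3° gives CA at 137° from the x-axis; with |CA| = 21.2, A = (30.4, -6.87). Then |UA| = |A − U| = 31.2.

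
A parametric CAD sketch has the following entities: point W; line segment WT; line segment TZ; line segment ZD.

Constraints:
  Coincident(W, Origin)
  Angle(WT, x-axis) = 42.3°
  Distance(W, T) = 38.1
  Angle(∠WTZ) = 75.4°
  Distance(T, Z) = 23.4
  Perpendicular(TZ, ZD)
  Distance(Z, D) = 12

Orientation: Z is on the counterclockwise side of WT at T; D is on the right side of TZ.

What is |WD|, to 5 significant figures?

50.780

W is at the origin; WT runs at 42.3° with length 38.1, so T = 38.1·(cos 42.3°, sin 42.3°) = (28.180, 25.642). ∠WTZ = 75.4°, so TZ runs at 42.3° + (180° − 75.4°) = 146.90° from the x-axis; with |TZ| = 23.4, Z = T + 23.4·(cos 146.90°, sin 146.90°) = (8.5773, 38.421). The perpendicularity gives ZD at right angles to TZ; with |ZD| = 12.0 on the right of TZ, D = Z + 12.0·(0.54610, 0.83772) = (15.131, 48.473). Then |WD| = |D − W| = 50.780.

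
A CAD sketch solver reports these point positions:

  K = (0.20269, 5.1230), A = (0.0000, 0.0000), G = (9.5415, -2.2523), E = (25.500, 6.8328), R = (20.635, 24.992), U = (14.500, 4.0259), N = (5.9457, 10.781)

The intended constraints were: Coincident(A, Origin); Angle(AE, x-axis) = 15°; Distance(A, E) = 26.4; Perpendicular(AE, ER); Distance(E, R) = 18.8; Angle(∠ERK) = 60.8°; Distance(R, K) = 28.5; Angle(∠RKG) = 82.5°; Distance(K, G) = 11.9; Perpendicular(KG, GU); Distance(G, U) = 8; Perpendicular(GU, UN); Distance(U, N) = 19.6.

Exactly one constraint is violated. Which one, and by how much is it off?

Distance(U, N) = 19.6 — off by 8.70.

A = (0.00, 0.00) ✓; AE at 15.00° ✓; |AE| = 26.40 ✓; ∠(AE, ER) = 90.00° ✓; |ER| = 18.80 ✓; ∠ERK = 60.80° ✓; |RK| = 28.50 ✓; ∠RKG = 82.50° ✓; |KG| = 11.90 ✓; ∠(KG, GU) = 90.00° ✓; |GU| = 8.000 ✓; ∠(GU, UN) = 90.00° ✓; |UN| = 10.90 ✗.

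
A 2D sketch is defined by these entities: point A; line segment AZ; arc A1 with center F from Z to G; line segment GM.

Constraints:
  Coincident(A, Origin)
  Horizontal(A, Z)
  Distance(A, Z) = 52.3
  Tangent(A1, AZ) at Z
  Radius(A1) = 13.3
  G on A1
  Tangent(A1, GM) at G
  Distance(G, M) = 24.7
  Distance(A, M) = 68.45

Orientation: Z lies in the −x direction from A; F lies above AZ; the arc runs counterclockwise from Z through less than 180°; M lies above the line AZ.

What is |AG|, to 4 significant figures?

46.00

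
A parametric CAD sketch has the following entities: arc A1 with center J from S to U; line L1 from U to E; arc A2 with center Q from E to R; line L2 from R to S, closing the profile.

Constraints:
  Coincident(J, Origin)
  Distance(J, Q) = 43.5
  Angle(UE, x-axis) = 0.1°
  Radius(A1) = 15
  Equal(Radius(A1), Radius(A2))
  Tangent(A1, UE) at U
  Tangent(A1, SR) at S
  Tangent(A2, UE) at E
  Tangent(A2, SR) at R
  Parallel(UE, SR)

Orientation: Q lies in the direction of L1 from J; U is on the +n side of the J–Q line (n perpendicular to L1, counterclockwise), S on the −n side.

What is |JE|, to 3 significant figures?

46.0

The slot axis is L1's direction at 0.1°, so u = (cos 0.1°, sin 0.1°) = (1.00, 0.00175) and n = (−sin 0.1°, cos 0.1°) = (-0.00175, 1.00). J is at the origin and Q lies 43.5 along u from J, so Q = 43.5·u = (43.5, 0.0759). Tangency of A1 to both parallel lines with radius 15.0 puts U and S at J ± 15.0·n: U = (-0.0262, 15.0), S = (0.0262, -15.0). Equal radii place E and R the same way about Q: E = Q + 15.0·n = (43.5, 15.1), R = Q − 15.0·n = (43.5, -14.9). Then |JE| = |E − J| = 46.0.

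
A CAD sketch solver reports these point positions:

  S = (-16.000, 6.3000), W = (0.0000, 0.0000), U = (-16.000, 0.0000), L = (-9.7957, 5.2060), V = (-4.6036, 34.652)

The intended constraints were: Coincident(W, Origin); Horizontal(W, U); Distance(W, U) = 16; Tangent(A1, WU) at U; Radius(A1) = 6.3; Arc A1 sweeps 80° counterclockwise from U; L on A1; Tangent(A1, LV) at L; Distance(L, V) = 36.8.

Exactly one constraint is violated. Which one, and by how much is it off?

Distance(L, V) = 36.8 — off by 6.90.

W = (0.00, 0.00) ✓; W.y = 0.00, U.y = 0.00 ✓; |WU| = 16.00 ✓; ∠(SU, UW) = 90.00° ✓; |SU| = 6.300 ✓; bearing(S→L) − bearing(S→U) = 80.00° ✓; |SL| = 6.300 ✓; ∠(SL, LV) = 90.00° ✓; |LV| = 29.90 ✗.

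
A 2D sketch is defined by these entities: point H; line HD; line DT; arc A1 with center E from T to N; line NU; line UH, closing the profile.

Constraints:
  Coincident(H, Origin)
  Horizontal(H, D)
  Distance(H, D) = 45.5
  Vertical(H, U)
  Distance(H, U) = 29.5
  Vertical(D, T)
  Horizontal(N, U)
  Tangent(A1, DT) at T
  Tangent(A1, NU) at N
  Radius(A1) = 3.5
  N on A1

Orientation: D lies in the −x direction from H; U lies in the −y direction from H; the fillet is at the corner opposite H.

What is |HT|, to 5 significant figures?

52.405

H is at the origin; H and D share the same y with |HD| = 45.5 and D on the −x side, so D = (-45.500, 0.0000). H and U share the same x with |HU| = 29.5 and U on the −y side, so U = (0.0000, -29.500). The virtual corner opposite H is at (-45.500, -29.500). Since A1 is tangent to DT there, ET ⟂ DT and tangency of A1 to NU means the radius EN is perpendicular to NU, with radius 3.5, so the center E sits 3.5 in from both sides at E = (-42.000, -26.000). That places the tangent points at T = (-45.500, -26.000) on DT and N = (-42.000, -29.500) on NU. Then |HT| = |T − H| = 52.405.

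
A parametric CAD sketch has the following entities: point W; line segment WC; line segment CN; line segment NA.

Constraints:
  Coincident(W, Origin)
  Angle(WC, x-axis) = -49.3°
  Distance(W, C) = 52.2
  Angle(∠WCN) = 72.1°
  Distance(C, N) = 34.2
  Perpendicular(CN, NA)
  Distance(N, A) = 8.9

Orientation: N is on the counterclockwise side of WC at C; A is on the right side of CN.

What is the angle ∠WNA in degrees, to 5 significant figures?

159.92°

W is at the origin; WC runs at -49.3° with length 52.2, so C = 52.2·(cos -49.3°, sin -49.3°) = (34.040, -39.575). ∠WCN = 72.1°, so CN runs at -49.3° + (180° − 72.1°) = 58.600° from the x-axis; with |CN| = 34.2, N = C + 34.2·(cos 58.600°, sin 58.600°) = (51.858, -10.383). CN is perpendicular to NA; with |NA| = 8.9 on the right of CN, A = N + 8.9·(0.85355, -0.52101) = (59.455, -15.020). Then cos ∠WNA = NW·NA / (|NW||NA|), giving 159.92°.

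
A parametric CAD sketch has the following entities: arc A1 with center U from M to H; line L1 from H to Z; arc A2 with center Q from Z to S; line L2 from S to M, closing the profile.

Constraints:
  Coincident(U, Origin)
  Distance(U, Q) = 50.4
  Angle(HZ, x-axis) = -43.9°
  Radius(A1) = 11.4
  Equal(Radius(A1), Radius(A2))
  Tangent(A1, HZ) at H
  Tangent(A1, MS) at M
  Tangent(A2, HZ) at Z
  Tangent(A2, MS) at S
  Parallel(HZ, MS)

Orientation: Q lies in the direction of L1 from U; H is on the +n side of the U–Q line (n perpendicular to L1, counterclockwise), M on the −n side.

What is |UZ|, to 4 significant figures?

51.67

Tangency of A1 to both parallel lines with radius 11.4 puts H and M at U ± 11.4·n: H = (7.905, 8.214), M = (-7.905, -8.214). Equal radii place Z and S the same way about Q: Z = Q + 11.4·n = (44.22, -26.73), S = Q − 11.4·n = (28.41, -43.16). Then |UZ| = |Z − U| = 51.67.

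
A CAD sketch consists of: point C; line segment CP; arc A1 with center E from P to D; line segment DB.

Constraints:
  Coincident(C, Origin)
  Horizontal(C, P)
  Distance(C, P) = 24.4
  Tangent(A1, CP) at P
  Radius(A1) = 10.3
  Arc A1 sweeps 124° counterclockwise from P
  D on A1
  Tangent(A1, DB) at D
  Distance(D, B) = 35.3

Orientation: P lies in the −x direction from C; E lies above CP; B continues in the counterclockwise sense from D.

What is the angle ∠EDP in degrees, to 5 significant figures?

28.000°

C is at the origin; C and P share the same y with |CP| = 24.4 and P on the −x side, so P = (-24.400, 0.0000). A1 meets CP tangentially, so EP is at right angles to CP, so E = P + (0, 10.3) = (-24.400, 10.300). On A1, P sits at bearing -90° from E; a 124° counterclockwise sweep puts D at bearing 34°, so D = E + 10.3·(cos 34°, sin 34°) = (-15.861, 16.060). Then cos ∠EDP = DE·DP / (|DE||DP|), giving 28.000°.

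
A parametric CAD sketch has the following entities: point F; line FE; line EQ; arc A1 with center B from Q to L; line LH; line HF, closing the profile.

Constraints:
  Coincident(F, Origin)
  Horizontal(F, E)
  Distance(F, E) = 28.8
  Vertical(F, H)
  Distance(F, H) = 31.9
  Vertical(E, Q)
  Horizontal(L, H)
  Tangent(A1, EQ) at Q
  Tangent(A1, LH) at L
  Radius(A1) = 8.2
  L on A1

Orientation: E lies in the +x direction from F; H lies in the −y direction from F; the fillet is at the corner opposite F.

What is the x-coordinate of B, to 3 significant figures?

20.6

F is at the origin; F and E share the same y with |FE| = 28.8 and E on the +x side, so E = (28.8, 0.00). FH is vertical with |FH| = 31.9 and H on the −y side, so H = (0.00, -31.9). The virtual corner opposite F is at (28.8, -31.9). Tangency of A1 to EQ means the radius BQ is perpendicular to EQ and A1 meets LH tangentially, so BL is at right angles to LH, with radius 8.2, so the center B sits 8.2 in from both sides at B = (20.6, -23.7). So B.x = 20.6.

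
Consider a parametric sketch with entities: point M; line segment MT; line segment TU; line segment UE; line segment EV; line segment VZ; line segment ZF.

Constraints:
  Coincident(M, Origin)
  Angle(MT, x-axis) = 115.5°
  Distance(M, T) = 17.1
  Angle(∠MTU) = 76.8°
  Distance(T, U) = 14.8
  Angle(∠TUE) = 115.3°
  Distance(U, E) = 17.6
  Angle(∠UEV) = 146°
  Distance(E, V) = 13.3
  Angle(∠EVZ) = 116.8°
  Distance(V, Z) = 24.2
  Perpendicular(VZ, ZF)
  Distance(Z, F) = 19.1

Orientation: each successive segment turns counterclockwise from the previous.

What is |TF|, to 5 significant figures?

20.342

M is at the origin; MT runs at 115.5° with length 17.1, so T = (-7.3617, 15.434). ∠MTU = 76.8° gives TU at -141.30° from the x-axis; with |TU| = 14.8, U = (-18.912, 6.1806). ∠TUE = 115.3° gives UE at -76.600° from the x-axis; with |UE| = 17.6, E = (-14.833, -10.940). ∠UEV = 146.0° gives EV at -42.600° from the x-axis; with |EV| = 13.3, V = (-5.0433, -19.943). ∠EVZ = 116.8° gives VZ at 20.600° from the x-axis; with |VZ| = 24.2, Z = (17.609, -11.428). The perpendicularity gives ZF at right angles to VZ, so ZF runs at 110.60°; with |ZF| = 19.1, F = (10.889, 6.4506). Then |TF| = |F − T| = 20.342.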